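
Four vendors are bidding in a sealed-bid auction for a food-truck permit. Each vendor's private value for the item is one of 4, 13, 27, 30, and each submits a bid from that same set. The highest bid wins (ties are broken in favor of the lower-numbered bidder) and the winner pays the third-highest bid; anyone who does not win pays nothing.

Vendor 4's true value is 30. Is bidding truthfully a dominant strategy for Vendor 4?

Check each profile of the others' bids and compare truth against every alternative bid.
Others bid (4, 4, 27): truth gives 26, best alternative gives 0.
Others bid (4, 27, 4): truth gives 26, best alternative gives 0.
Others bid (27, 4, 4): truth gives 26, best alternative gives 0.
Others bid (4, 13, 27): truth gives 17, best alternative gives 0.
Others bid (4, 27, 13): truth gives 17, best alternative gives 0.
Others bid (13, 4, 27): truth gives 17, best alternative gives 0.
(Remaining 58 profiles checked similarly; truth is weakly best in each.)
In every case the truthful bid is at least as good as any alternative, so it is a dominant strategy.

Yes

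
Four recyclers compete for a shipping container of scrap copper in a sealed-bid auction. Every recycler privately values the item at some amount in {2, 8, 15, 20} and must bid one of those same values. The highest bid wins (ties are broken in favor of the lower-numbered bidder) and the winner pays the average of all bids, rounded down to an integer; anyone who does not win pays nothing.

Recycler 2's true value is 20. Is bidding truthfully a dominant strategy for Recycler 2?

No

Consider the case where Recycler 1 bids 2, Recycler 3 bids 2 and Recycler 4 bids 2.
Truthful bid 20: wins, pays 6, utility 20 - 6 = 14.
Bid 8 instead: wins, pays 3, utility 20 - 3 = 17.
Since 17 > 14, bidding 8 is strictly better here, so truthful bidding is not dominant.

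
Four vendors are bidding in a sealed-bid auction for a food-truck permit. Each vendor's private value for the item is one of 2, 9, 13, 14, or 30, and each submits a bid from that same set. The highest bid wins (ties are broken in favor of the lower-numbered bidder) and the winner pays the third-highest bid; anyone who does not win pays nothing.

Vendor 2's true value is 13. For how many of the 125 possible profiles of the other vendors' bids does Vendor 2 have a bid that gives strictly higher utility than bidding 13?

Others bid (2, 2, 14): truth gives 0; bid 14 gives 11 > 0. Violating.
Others bid (2, 2, 30): truth gives 0; bid 30 gives 11 > 0. Violating.
Others bid (2, 9, 14): truth gives 0; bid 14 gives 4 > 0. Violating.
Others bid (2, 9, 30): truth gives 0; bid 30 gives 4 > 0. Violating.
Others bid (2, 2, 2): truth gives 11; no alternative beats it.
Others bid (2, 2, 9): truth gives 11; no alternative beats it.
(Checking all 125 profiles: 24 have a profitable deviation, 101 do not.)

24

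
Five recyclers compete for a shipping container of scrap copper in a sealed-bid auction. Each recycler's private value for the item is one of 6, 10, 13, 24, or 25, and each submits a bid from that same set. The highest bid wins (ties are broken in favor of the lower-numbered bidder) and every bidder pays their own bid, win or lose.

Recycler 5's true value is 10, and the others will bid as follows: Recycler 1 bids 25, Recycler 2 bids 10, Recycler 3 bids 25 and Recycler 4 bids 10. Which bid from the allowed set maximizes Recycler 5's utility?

Bid 6: loses but pays 6, utility -6.
Bid 10: loses but pays 10, utility -10.
Bid 13: loses but pays 13, utility -13.
Bid 24: loses but pays 24, utility -24.
Bid 25: loses but pays 25, utility -25.
The best choice is 6 with utility -6.

6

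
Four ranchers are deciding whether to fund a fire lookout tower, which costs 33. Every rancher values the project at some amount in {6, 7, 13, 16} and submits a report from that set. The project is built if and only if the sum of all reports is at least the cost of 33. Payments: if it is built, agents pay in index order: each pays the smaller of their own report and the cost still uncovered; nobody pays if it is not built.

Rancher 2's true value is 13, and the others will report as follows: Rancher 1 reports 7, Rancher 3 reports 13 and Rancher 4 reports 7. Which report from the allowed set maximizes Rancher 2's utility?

6

Report 6: project built, pays 6, utility 13 - 6 = 7.
Report 7: project built, pays 7, utility 13 - 7 = 6.
Report 13: project built, pays 13, utility 13 - 13 = 0.
Report 16: project built, pays 16, utility 13 - 16 = -3.
The best choice is 6 with utility 7.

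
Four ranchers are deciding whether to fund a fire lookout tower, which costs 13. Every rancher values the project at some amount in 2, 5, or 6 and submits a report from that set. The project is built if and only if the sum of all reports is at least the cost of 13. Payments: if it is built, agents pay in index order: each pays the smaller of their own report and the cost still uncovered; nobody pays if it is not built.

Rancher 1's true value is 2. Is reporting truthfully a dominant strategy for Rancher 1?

Yes

Check each profile of the others' reports and compare truth against every alternative report.
Others report (2, 2, 5): truth gives 0, best alternative gives -3.
Others report (2, 2, 6): truth gives 0, best alternative gives -3.
Others report (2, 5, 2): truth gives 0, best alternative gives -3.
Others report (2, 5, 5): truth gives 0, best alternative gives -3.
Others report (2, 5, 6): truth gives 0, best alternative gives -3.
Others report (2, 6, 2): truth gives 0, best alternative gives -3.
(Remaining 21 profiles checked similarly; truth is weakly best in each.)
In every case the truthful report is at least as good as any alternative, so it is a dominant strategy.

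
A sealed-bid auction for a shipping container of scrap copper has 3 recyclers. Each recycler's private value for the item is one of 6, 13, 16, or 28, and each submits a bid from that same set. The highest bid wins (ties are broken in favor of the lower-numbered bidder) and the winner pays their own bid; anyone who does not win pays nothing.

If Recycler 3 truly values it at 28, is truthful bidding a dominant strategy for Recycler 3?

No

Consider the case where Recycler 1 bids 6 and Recycler 2 bids 6.
Truthful bid 28: wins, pays 28, utility 28 - 28 = 0.
Bid 13 instead: wins, pays 13, utility 28 - 13 = 15.
Since 15 > 0, bidding 13 is strictly better here, so truthful bidding is not dominant.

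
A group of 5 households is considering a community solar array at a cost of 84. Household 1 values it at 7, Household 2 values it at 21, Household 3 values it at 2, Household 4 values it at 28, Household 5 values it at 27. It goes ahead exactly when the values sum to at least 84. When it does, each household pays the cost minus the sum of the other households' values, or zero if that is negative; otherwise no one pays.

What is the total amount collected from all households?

Total value 85 ≥ cost 84, so it is built.
Household 1: others sum to 78; max(0, 84 - 78) = 6.
Household 2: others sum to 64; max(0, 84 - 64) = 20.
Household 3: others sum to 83; max(0, 84 - 83) = 1.
Household 4: others sum to 57; max(0, 84 - 57) = 27.
Household 5: others sum to 58; max(0, 84 - 58) = 26.
Total collected = 6 + 20 + 1 + 27 + 26 = 80.

80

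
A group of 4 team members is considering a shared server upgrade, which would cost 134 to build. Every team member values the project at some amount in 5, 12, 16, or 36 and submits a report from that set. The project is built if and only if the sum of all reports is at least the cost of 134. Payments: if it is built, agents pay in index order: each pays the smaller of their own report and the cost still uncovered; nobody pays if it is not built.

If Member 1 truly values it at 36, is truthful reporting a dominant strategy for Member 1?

Check each profile of the others' reports and compare truth against every alternative report.
Others report (5, 5, 5): truth gives 0, best alternative gives 0.
Others report (5, 5, 12): truth gives 0, best alternative gives 0.
Others report (5, 5, 16): truth gives 0, best alternative gives 0.
Others report (5, 5, 36): truth gives 0, best alternative gives 0.
Others report (5, 12, 5): truth gives 0, best alternative gives 0.
Others report (5, 12, 12): truth gives 0, best alternative gives 0.
(Remaining 58 profiles checked similarly; truth is weakly best in each.)
In every case the truthful report is at least as good as any alternative, so it is a dominant strategy.

Yes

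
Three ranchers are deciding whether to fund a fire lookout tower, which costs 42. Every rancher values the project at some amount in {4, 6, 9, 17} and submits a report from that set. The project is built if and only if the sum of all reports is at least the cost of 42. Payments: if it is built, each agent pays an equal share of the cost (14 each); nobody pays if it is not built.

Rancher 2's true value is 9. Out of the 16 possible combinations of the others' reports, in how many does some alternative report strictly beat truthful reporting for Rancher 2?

Others report (17, 17): truth gives -5; report 4 gives 0 > -5. Violating.
Others report (4, 4): truth gives 0; no alternative beats it.
Others report (4, 6): truth gives 0; no alternative beats it.
(Checking all 16 profiles: 1 has a profitable deviation, 15 do not.)

1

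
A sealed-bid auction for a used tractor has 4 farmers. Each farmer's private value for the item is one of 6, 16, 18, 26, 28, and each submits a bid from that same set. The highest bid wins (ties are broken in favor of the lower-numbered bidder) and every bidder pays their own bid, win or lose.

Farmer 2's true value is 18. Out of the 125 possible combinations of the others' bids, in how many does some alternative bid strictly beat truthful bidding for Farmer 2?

111

Others bid (6, 6, 6): truth gives 0; bid 16 gives 2 > 0. Violating.
Others bid (6, 6, 16): truth gives 0; bid 16 gives 2 > 0. Violating.
Others bid (6, 6, 26): truth gives -18; bid 6 gives -6 > -18. Violating.
Others bid (6, 6, 28): truth gives -18; bid 6 gives -6 > -18. Violating.
Others bid (6, 6, 18): truth gives 0; no alternative beats it.
Others bid (6, 16, 18): truth gives 0; no alternative beats it.
(Checking all 125 profiles: 111 have a profitable deviation, 14 do not.)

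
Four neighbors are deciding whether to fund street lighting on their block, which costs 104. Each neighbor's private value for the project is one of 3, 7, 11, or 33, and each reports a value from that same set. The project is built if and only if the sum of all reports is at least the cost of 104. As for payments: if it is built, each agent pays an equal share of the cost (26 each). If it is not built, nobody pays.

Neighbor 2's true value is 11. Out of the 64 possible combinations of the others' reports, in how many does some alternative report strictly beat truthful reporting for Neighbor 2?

Others report (33, 33, 33): truth gives -15; report 3 gives 0 > -15. Violating.
Others report (3, 3, 3): truth gives 0; no alternative beats it.
Others report (3, 3, 7): truth gives 0; no alternative beats it.
(Checking all 64 profiles: 1 has a profitable deviation, 63 do not.)

1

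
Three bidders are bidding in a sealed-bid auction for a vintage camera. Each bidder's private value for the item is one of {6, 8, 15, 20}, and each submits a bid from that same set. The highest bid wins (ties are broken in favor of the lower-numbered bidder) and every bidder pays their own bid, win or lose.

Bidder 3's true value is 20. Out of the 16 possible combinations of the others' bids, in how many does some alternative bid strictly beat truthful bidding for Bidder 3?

11

Others bid (6, 6): truth gives 0; bid 8 gives 12 > 0. Violating.
Others bid (6, 8): truth gives 0; bid 15 gives 5 > 0. Violating.
Others bid (6, 20): truth gives -20; bid 6 gives -6 > -20. Violating.
Others bid (8, 6): truth gives 0; bid 15 gives 5 > 0. Violating.
Others bid (6, 15): truth gives 0; no alternative beats it.
Others bid (8, 15): truth gives 0; no alternative beats it.
(Checking all 16 profiles: 11 have a profitable deviation, 5 do not.)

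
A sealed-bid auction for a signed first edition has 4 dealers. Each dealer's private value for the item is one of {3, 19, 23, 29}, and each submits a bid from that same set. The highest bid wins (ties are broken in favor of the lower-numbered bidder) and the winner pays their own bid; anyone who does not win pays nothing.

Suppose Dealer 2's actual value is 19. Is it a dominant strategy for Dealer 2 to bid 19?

Yes

Check each profile of the others' bids and compare truth against every alternative bid.
Others bid (3, 3, 3): truth gives 0, best alternative gives 0.
Others bid (3, 3, 19): truth gives 0, best alternative gives 0.
Others bid (3, 3, 23): truth gives 0, best alternative gives 0.
Others bid (3, 3, 29): truth gives 0, best alternative gives 0.
Others bid (3, 19, 3): truth gives 0, best alternative gives 0.
Others bid (3, 19, 19): truth gives 0, best alternative gives 0.
(Remaining 58 profiles checked similarly; truth is weakly best in each.)
In every case the truthful bid is at least as good as any alternative, so it is a dominant strategy.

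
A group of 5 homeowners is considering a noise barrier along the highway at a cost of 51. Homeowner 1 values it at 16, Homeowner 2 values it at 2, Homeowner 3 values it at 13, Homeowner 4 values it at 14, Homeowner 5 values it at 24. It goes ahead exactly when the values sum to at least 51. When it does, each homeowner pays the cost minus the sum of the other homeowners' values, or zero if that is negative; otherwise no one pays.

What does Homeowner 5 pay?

6

Total value 69 ≥ cost 51, so the project is built.
The other homeowners' values sum to 45.
Cost minus that sum is 51 - 45 = 6.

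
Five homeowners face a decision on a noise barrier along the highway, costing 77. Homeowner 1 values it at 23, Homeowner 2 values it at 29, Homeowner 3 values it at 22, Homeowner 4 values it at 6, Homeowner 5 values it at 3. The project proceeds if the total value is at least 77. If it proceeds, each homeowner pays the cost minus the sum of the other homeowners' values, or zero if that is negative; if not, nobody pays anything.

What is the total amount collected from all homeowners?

56

Total value 83 ≥ cost 77, so it is built.
Homeowner 1: others sum to 60; max(0, 77 - 60) = 17.
Homeowner 2: others sum to 54; max(0, 77 - 54) = 23.
Homeowner 3: others sum to 61; max(0, 77 - 61) = 16.
Homeowner 4: others sum to 77; max(0, 77 - 77) = 0.
Homeowner 5: others sum to 80; max(0, 77 - 80) = 0.
Total collected = 17 + 23 + 16 + 0 + 0 = 56.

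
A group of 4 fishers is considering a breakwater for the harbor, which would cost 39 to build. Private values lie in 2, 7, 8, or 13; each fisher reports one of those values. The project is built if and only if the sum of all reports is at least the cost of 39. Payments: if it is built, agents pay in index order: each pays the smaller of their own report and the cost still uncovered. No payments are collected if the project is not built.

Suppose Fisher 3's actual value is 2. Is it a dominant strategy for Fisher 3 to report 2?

Check each profile of the others' reports and compare truth against every alternative report.
Others report (7, 13, 13): truth gives 0, best alternative gives -5.
Others report (8, 13, 13): truth gives 0, best alternative gives -5.
Others report (13, 7, 13): truth gives 0, best alternative gives -5.
Others report (13, 8, 13): truth gives 0, best alternative gives -5.
Others report (13, 13, 7): truth gives 0, best alternative gives -5.
Others report (13, 13, 8): truth gives 0, best alternative gives -5.
(Remaining 58 profiles checked similarly; truth is weakly best in each.)
In every case the truthful report is at least as good as any alternative, so it is a dominant strategy.

Yes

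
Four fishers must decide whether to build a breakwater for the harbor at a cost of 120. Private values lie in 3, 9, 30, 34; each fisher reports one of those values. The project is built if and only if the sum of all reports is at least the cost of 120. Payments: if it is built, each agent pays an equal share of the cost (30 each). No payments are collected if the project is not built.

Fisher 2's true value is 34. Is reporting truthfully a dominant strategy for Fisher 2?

Check each profile of the others' reports and compare truth against every alternative report.
Others report (30, 30, 30): truth gives 4, best alternative gives 4.
Others report (30, 30, 34): truth gives 4, best alternative gives 4.
Others report (30, 34, 30): truth gives 4, best alternative gives 4.
Others report (30, 34, 34): truth gives 4, best alternative gives 4.
Others report (34, 30, 30): truth gives 4, best alternative gives 4.
Others report (34, 30, 34): truth gives 4, best alternative gives 4.
(Remaining 58 profiles checked similarly; truth is weakly best in each.)
In every case the truthful report is at least as good as any alternative, so it is a dominant strategy.

Yes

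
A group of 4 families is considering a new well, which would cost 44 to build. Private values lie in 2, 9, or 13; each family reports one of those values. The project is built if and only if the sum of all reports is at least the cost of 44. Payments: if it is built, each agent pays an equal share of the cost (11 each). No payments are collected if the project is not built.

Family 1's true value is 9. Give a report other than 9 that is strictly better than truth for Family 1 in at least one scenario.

Suppose Family 2 reports 9, Family 3 reports 13 and Family 4 reports 13.
Report 9: project built, pays 11, utility 9 - 11 = -2.
Report 2: project not built, utility 0.
So reporting 2 beats truth here (0 > -2).

2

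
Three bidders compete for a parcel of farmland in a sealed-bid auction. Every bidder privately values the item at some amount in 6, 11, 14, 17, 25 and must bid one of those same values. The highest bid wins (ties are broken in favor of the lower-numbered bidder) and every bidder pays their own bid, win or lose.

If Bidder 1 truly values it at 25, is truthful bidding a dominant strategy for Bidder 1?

No

Consider the case where Bidder 2 bids 6 and Bidder 3 bids 6.
Truthful bid 25: wins, pays 25, utility 25 - 25 = 0.
Bid 6 instead: wins, pays 6, utility 25 - 6 = 19.
Since 19 > 0, bidding 6 is strictly better here, so truthful bidding is not dominant.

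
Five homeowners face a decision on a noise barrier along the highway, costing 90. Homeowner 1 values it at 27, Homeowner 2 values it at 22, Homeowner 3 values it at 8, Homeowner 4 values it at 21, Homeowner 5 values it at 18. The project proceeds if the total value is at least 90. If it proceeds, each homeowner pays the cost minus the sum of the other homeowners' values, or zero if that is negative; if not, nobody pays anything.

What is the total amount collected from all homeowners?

Total value 96 ≥ cost 90, so it is built.
Homeowner 1: others sum to 69; max(0, 90 - 69) = 21.
Homeowner 2: others sum to 74; max(0, 90 - 74) = 16.
Homeowner 3: others sum to 88; max(0, 90 - 88) = 2.
Homeowner 4: others sum to 75; max(0, 90 - 75) = 15.
Homeowner 5: others sum to 78; max(0, 90 - 78) = 12.
Total collected = 21 + 16 + 2 + 15 + 12 = 66.

66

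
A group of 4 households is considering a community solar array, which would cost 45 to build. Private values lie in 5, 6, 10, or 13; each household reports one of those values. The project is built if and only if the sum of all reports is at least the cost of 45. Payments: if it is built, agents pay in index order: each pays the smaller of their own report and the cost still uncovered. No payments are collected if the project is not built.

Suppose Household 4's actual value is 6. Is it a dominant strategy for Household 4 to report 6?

Yes

Check each profile of the others' reports and compare truth against every alternative report.
Others report (5, 5, 5): truth gives 0, best alternative gives 0.
Others report (5, 5, 6): truth gives 0, best alternative gives 0.
Others report (5, 5, 10): truth gives 0, best alternative gives 0.
Others report (5, 5, 13): truth gives 0, best alternative gives 0.
Others report (5, 6, 5): truth gives 0, best alternative gives 0.
Others report (5, 6, 6): truth gives 0, best alternative gives 0.
(Remaining 58 profiles checked similarly; truth is weakly best in each.)
In every case the truthful report is at least as good as any alternative, so it is a dominant strategy.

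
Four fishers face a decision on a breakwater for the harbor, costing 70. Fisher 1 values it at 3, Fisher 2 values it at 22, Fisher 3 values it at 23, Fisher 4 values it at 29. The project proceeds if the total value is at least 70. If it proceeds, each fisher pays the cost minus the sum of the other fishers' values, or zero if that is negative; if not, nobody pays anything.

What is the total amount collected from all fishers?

53

Total value 77 ≥ cost 70, so it is built.
Fisher 1: others sum to 74; max(0, 70 - 74) = 0.
Fisher 2: others sum to 55; max(0, 70 - 55) = 15.
Fisher 3: others sum to 54; max(0, 70 - 54) = 16.
Fisher 4: others sum to 48; max(0, 70 - 48) = 22.
Total collected = 0 + 15 + 16 + 22 = 53.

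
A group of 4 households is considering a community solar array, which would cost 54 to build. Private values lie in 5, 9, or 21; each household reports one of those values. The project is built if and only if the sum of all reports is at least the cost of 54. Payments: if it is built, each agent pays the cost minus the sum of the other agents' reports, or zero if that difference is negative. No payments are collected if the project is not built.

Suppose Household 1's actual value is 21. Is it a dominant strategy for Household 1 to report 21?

Yes

Check each profile of the others' reports and compare truth against every alternative report.
Others report (9, 9, 21): truth gives 6, best alternative gives 0.
Others report (9, 21, 9): truth gives 6, best alternative gives 0.
Others report (21, 9, 9): truth gives 6, best alternative gives 0.
Others report (5, 9, 21): truth gives 2, best alternative gives 0.
Others report (5, 21, 9): truth gives 2, best alternative gives 0.
Others report (9, 5, 21): truth gives 2, best alternative gives 0.
(Remaining 21 profiles checked similarly; truth is weakly best in each.)
In every case the truthful report is at least as good as any alternative, so it is a dominant strategy.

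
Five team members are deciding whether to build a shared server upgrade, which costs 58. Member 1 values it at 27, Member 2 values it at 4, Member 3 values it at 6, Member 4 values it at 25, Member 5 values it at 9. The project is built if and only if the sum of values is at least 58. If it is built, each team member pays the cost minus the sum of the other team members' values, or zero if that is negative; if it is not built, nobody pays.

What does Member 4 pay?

Total value 71 ≥ cost 58, so the project is built.
The other team members' values sum to 46.
Cost minus that sum is 58 - 46 = 12.

12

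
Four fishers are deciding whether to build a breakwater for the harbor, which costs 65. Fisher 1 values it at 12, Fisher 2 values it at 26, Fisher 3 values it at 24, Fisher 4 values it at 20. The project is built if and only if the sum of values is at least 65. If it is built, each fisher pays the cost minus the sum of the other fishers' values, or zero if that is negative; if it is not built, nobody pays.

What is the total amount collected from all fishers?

Total value 82 ≥ cost 65, so it is built.
Fisher 1: others sum to 70; max(0, 65 - 70) = 0.
Fisher 2: others sum to 56; max(0, 65 - 56) = 9.
Fisher 3: others sum to 58; max(0, 65 - 58) = 7.
Fisher 4: others sum to 62; max(0, 65 - 62) = 3.
Total collected = 0 + 9 + 7 + 3 = 19.

19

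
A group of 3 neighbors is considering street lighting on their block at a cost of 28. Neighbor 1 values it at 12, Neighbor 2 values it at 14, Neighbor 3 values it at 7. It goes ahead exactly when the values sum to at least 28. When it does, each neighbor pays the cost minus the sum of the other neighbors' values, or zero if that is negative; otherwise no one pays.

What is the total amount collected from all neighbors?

18

Total value 33 ≥ cost 28, so it is built.
Neighbor 1: others sum to 21; max(0, 28 - 21) = 7.
Neighbor 2: others sum to 19; max(0, 28 - 19) = 9.
Neighbor 3: others sum to 26; max(0, 28 - 26) = 2.
Total collected = 7 + 9 + 2 = 18.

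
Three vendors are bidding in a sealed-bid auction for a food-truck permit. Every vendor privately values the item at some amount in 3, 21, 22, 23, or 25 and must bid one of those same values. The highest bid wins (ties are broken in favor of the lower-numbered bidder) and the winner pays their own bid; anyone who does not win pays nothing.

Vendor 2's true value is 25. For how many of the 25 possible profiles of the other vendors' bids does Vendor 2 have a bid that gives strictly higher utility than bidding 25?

Others bid (3, 3): truth gives 0; bid 21 gives 4 > 0. Violating.
Others bid (3, 21): truth gives 0; bid 21 gives 4 > 0. Violating.
Others bid (3, 22): truth gives 0; bid 22 gives 3 > 0. Violating.
Others bid (3, 23): truth gives 0; bid 23 gives 2 > 0. Violating.
Others bid (3, 25): truth gives 0; no alternative beats it.
Others bid (21, 25): truth gives 0; no alternative beats it.
(Checking all 25 profiles: 12 have a profitable deviation, 13 do not.)

12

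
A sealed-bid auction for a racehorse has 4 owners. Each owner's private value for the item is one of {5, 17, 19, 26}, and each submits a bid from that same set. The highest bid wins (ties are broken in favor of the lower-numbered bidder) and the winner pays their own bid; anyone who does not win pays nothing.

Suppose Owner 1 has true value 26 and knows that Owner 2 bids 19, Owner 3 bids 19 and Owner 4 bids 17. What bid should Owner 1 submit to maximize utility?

19

Bid 5: loses, pays 0, utility 0.
Bid 17: loses, pays 0, utility 0.
Bid 19: wins, pays 19, utility 26 - 19 = 7.
Bid 26: wins, pays 26, utility 26 - 26 = 0.
The best choice is 19 with utility 7.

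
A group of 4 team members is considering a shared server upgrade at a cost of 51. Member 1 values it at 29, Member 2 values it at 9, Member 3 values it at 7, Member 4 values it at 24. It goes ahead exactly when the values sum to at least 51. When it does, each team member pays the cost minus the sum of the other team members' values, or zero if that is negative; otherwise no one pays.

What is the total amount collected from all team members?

17

Total value 69 ≥ cost 51, so it is built.
Member 1: others sum to 40; max(0, 51 - 40) = 11.
Member 2: others sum to 60; max(0, 51 - 60) = 0.
Member 3: others sum to 62; max(0, 51 - 62) = 0.
Member 4: others sum to 45; max(0, 51 - 45) = 6.
Total collected = 11 + 0 + 0 + 6 = 17.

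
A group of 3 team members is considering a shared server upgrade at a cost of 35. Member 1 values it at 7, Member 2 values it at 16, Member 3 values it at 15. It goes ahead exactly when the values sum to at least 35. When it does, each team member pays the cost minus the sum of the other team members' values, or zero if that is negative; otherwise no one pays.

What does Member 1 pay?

Total value 38 ≥ cost 35, so the project is built.
The other team members' values sum to 31.
Cost minus that sum is 35 - 31 = 4.

4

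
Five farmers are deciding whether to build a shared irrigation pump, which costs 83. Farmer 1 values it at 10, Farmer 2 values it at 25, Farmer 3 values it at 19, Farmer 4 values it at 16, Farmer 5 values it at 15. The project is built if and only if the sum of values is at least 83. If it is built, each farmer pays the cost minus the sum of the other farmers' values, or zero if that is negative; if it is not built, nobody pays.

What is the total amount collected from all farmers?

75

Total value 85 ≥ cost 83, so it is built.
Farmer 1: others sum to 75; max(0, 83 - 75) = 8.
Farmer 2: others sum to 60; max(0, 83 - 60) = 23.
Farmer 3: others sum to 66; max(0, 83 - 66) = 17.
Farmer 4: others sum to 69; max(0, 83 - 69) = 14.
Farmer 5: others sum to 70; max(0, 83 - 70) = 13.
Total collected = 8 + 23 + 17 + 14 + 13 = 75.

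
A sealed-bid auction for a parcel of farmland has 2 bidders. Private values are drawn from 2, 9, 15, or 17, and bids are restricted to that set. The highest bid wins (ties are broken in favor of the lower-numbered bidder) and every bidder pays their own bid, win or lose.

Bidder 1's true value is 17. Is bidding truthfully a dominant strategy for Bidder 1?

No

Consider the case where Bidder 2 bids 2.
Truthful bid 17: wins, pays 17, utility 17 - 17 = 0.
Bid 2 instead: wins, pays 2, utility 17 - 2 = 15.
Since 15 > 0, bidding 2 is strictly better here, so truthful bidding is not dominant.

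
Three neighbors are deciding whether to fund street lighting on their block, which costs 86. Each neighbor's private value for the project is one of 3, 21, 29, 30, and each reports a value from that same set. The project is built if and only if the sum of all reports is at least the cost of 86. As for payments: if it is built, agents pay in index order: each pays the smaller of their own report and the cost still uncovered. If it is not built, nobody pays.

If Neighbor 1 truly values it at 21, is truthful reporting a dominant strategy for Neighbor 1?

Check each profile of the others' reports and compare truth against every alternative report.
Others report (3, 3): truth gives 0, best alternative gives 0.
Others report (3, 21): truth gives 0, best alternative gives 0.
Others report (3, 29): truth gives 0, best alternative gives 0.
Others report (3, 30): truth gives 0, best alternative gives 0.
Others report (21, 3): truth gives 0, best alternative gives 0.
Others report (21, 21): truth gives 0, best alternative gives 0.
(Remaining 10 profiles checked similarly; truth is weakly best in each.)
In every case the truthful report is at least as good as any alternative, so it is a dominant strategy.

Yes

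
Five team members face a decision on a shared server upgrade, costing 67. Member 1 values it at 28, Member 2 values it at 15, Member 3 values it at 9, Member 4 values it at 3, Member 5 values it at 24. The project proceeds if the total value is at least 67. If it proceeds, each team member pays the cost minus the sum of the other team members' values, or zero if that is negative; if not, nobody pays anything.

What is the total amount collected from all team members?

Total value 79 ≥ cost 67, so it is built.
Member 1: others sum to 51; max(0, 67 - 51) = 16.
Member 2: others sum to 64; max(0, 67 - 64) = 3.
Member 3: others sum to 70; max(0, 67 - 70) = 0.
Member 4: others sum to 76; max(0, 67 - 76) = 0.
Member 5: others sum to 55; max(0, 67 - 55) = 12.
Total collected = 16 + 3 + 0 + 0 + 12 = 31.

31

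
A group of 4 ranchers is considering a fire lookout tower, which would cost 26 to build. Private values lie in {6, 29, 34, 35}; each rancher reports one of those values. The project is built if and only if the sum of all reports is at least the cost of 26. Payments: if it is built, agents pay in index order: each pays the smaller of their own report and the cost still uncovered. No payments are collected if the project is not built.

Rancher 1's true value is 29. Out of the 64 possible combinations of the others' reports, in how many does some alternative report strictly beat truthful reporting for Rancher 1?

63

Others report (6, 6, 29): truth gives 3; report 6 gives 23 > 3. Violating.
Others report (6, 6, 34): truth gives 3; report 6 gives 23 > 3. Violating.
Others report (6, 6, 35): truth gives 3; report 6 gives 23 > 3. Violating.
Others report (6, 29, 6): truth gives 3; report 6 gives 23 > 3. Violating.
Others report (6, 6, 6): truth gives 3; no alternative beats it.
(Checking all 64 profiles: 63 have a profitable deviation, 1 does not.)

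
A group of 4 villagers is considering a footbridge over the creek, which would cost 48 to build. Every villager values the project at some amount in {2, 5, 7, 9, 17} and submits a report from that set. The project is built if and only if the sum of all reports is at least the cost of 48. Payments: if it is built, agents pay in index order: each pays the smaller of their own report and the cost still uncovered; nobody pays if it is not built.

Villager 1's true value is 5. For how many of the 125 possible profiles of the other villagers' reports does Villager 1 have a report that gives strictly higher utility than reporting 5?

1

Others report (17, 17, 17): truth gives 0; report 2 gives 3 > 0. Violating.
Others report (2, 2, 2): truth gives 0; no alternative beats it.
Others report (2, 2, 5): truth gives 0; no alternative beats it.
(Checking all 125 profiles: 1 has a profitable deviation, 124 do not.)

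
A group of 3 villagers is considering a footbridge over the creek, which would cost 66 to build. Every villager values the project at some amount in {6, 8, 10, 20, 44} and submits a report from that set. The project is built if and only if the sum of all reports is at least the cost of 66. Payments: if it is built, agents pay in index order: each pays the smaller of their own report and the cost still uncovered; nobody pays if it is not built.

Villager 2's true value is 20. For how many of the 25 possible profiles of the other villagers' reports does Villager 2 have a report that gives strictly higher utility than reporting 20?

Others report (20, 44): truth gives 0; report 6 gives 14 > 0. Violating.
Others report (44, 20): truth gives 0; report 6 gives 14 > 0. Violating.
Others report (44, 44): truth gives 0; report 6 gives 14 > 0. Violating.
Others report (6, 6): truth gives 0; no alternative beats it.
Others report (6, 8): truth gives 0; no alternative beats it.
(Checking all 25 profiles: 3 have a profitable deviation, 22 do not.)

3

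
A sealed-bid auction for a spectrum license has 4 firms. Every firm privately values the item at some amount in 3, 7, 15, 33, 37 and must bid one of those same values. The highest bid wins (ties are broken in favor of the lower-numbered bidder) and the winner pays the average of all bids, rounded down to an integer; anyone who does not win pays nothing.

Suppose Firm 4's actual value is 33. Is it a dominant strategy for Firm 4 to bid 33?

Consider the case where Firm 1 bids 3, Firm 2 bids 3 and Firm 3 bids 3.
Truthful bid 33: wins, pays 10, utility 33 - 10 = 23.
Bid 7 instead: wins, pays 4, utility 33 - 4 = 29.
Since 29 > 23, bidding 7 is strictly better here, so truthful bidding is not dominant.

No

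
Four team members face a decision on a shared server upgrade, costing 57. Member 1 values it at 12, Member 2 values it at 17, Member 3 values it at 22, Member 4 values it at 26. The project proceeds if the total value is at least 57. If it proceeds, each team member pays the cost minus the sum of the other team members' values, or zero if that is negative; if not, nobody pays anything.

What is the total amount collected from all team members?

8

Total value 77 ≥ cost 57, so it is built.
Member 1: others sum to 65; max(0, 57 - 65) = 0.
Member 2: others sum to 60; max(0, 57 - 60) = 0.
Member 3: others sum to 55; max(0, 57 - 55) = 2.
Member 4: others sum to 51; max(0, 57 - 51) = 6.
Total collected = 0 + 0 + 2 + 6 = 8.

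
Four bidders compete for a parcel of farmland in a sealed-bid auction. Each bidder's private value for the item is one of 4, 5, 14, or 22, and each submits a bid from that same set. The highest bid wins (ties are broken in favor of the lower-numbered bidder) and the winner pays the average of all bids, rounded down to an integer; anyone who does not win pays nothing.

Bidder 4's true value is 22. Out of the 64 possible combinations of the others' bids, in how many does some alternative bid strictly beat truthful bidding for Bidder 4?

Others bid (4, 4, 4): truth gives 14; bid 5 gives 18 > 14. Violating.
Others bid (4, 4, 5): truth gives 14; bid 14 gives 16 > 14. Violating.
Others bid (4, 5, 4): truth gives 14; bid 14 gives 16 > 14. Violating.
Others bid (4, 5, 5): truth gives 13; bid 14 gives 15 > 13. Violating.
Others bid (4, 4, 14): truth gives 11; no alternative beats it.
Others bid (4, 4, 22): truth gives 0; no alternative beats it.
(Checking all 64 profiles: 8 have a profitable deviation, 56 do not.)

8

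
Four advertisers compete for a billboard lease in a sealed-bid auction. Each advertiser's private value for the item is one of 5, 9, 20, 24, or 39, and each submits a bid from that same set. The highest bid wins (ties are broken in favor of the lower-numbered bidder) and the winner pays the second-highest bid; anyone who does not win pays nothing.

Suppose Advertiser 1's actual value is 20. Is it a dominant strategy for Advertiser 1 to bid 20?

Check each profile of the others' bids and compare truth against every alternative bid.
Others bid (5, 5, 5): truth gives 15, best alternative gives 15.
Others bid (5, 5, 9): truth gives 11, best alternative gives 11.
Others bid (5, 9, 5): truth gives 11, best alternative gives 11.
Others bid (5, 9, 9): truth gives 11, best alternative gives 11.
Others bid (9, 5, 5): truth gives 11, best alternative gives 11.
Others bid (9, 5, 9): truth gives 11, best alternative gives 11.
(Remaining 119 profiles checked similarly; truth is weakly best in each.)
In every case the truthful bid is at least as good as any alternative, so it is a dominant strategy.

Yes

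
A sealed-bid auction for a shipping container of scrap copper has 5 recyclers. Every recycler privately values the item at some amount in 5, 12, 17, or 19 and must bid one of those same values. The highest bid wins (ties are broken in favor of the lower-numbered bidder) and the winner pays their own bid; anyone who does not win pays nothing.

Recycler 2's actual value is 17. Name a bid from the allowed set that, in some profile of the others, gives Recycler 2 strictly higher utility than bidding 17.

Suppose Recycler 1 bids 5, Recycler 3 bids 5, Recycler 4 bids 5 and Recycler 5 bids 5.
Bid 17: wins, pays 17, utility 17 - 17 = 0.
Bid 12: wins, pays 12, utility 17 - 12 = 5.
So bidding 12 beats truth here (5 > 0).

12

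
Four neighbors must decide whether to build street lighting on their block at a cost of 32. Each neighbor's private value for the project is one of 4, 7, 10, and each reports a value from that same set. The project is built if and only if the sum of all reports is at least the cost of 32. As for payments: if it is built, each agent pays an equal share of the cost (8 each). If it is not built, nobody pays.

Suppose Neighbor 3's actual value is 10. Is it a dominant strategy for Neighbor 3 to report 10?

Check each profile of the others' reports and compare truth against every alternative report.
Others report (4, 10, 10): truth gives 2, best alternative gives 0.
Others report (7, 7, 10): truth gives 2, best alternative gives 0.
Others report (7, 10, 7): truth gives 2, best alternative gives 0.
Others report (10, 4, 10): truth gives 2, best alternative gives 0.
Others report (10, 7, 7): truth gives 2, best alternative gives 0.
Others report (10, 10, 4): truth gives 2, best alternative gives 0.
(Remaining 21 profiles checked similarly; truth is weakly best in each.)
In every case the truthful report is at least as good as any alternative, so it is a dominant strategy.

Yes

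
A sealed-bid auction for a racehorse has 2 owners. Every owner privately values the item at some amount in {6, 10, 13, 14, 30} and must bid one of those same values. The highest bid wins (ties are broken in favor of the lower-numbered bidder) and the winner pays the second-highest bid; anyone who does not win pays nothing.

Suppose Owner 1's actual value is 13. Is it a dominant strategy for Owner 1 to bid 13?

Yes

Check each profile of the others' bids and compare truth against every alternative bid.
Others bid (6): truth gives 7, best alternative gives 7.
Others bid (10): truth gives 3, best alternative gives 3.
Others bid (13): truth gives 0, best alternative gives 0.
Others bid (14): truth gives 0, best alternative gives 0.
Others bid (30): truth gives 0, best alternative gives 0.
In every case the truthful bid is at least as good as any alternative, so it is a dominant strategy.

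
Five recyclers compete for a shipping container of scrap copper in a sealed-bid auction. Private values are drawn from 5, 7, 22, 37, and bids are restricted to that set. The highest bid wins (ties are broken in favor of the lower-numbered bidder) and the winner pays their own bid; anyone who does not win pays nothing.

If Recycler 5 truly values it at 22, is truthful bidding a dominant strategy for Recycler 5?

No

Consider the case where Recycler 1 bids 5, Recycler 2 bids 5, Recycler 3 bids 5 and Recycler 4 bids 5.
Truthful bid 22: wins, pays 22, utility 22 - 22 = 0.
Bid 7 instead: wins, pays 7, utility 22 - 7 = 15.
Since 15 > 0, bidding 7 is strictly better here, so truthful bidding is not dominant.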